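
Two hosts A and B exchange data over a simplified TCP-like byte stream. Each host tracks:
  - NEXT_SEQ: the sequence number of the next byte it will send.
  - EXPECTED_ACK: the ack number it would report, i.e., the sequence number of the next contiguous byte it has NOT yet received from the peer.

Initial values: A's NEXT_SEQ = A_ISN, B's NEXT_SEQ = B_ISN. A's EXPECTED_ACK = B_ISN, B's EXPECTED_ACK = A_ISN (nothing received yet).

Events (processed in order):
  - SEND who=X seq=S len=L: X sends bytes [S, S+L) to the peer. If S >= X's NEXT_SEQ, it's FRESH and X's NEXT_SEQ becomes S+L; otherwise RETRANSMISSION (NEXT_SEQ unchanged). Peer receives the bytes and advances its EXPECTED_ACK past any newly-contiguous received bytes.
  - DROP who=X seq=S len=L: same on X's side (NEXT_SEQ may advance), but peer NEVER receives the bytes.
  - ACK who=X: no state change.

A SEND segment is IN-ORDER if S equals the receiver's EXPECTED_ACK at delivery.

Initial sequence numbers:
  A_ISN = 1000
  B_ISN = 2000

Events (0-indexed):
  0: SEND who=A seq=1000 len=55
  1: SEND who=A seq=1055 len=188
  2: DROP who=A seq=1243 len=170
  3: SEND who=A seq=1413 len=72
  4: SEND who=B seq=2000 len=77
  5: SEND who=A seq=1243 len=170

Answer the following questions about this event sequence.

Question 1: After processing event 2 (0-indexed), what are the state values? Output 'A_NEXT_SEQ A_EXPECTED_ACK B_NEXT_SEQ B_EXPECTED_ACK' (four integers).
After event 0: A_seq=1055 A_ack=2000 B_seq=2000 B_ack=1055
After event 1: A_seq=1243 A_ack=2000 B_seq=2000 B_ack=1243
After event 2: A_seq=1413 A_ack=2000 B_seq=2000 B_ack=1243

1413 2000 2000 1243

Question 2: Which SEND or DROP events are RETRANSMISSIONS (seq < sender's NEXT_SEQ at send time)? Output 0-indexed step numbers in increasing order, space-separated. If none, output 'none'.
Answer: 5

Derivation:
Step 0: SEND seq=1000 -> fresh
Step 1: SEND seq=1055 -> fresh
Step 2: DROP seq=1243 -> fresh
Step 3: SEND seq=1413 -> fresh
Step 4: SEND seq=2000 -> fresh
Step 5: SEND seq=1243 -> retransmit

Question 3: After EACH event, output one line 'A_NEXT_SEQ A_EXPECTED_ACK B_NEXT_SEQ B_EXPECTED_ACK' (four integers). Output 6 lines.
1055 2000 2000 1055
1243 2000 2000 1243
1413 2000 2000 1243
1485 2000 2000 1243
1485 2077 2077 1243
1485 2077 2077 1485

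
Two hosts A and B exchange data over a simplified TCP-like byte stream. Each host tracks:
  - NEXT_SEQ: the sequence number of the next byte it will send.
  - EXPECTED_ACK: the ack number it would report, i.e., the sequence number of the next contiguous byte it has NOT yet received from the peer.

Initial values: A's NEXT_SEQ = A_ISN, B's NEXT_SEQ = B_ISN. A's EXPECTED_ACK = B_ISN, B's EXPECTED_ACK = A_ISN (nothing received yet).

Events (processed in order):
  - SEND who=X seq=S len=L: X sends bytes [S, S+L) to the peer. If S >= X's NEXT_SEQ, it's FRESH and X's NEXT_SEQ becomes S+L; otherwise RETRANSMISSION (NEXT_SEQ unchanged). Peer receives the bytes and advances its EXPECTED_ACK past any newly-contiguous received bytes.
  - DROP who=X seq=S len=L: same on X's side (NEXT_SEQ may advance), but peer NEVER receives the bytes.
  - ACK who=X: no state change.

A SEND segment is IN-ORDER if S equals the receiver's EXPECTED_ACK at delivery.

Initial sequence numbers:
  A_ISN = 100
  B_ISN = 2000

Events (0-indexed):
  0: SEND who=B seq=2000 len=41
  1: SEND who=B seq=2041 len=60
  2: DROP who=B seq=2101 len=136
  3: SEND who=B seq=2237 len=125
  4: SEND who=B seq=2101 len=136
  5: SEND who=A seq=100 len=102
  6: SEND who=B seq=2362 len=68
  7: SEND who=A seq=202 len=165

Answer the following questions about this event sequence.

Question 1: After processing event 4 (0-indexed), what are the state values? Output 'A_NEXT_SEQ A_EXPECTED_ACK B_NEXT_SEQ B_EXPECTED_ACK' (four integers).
After event 0: A_seq=100 A_ack=2041 B_seq=2041 B_ack=100
After event 1: A_seq=100 A_ack=2101 B_seq=2101 B_ack=100
After event 2: A_seq=100 A_ack=2101 B_seq=2237 B_ack=100
After event 3: A_seq=100 A_ack=2101 B_seq=2362 B_ack=100
After event 4: A_seq=100 A_ack=2362 B_seq=2362 B_ack=100

100 2362 2362 100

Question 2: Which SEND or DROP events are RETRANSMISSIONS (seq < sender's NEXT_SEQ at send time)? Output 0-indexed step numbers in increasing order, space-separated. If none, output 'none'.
Step 0: SEND seq=2000 -> fresh
Step 1: SEND seq=2041 -> fresh
Step 2: DROP seq=2101 -> fresh
Step 3: SEND seq=2237 -> fresh
Step 4: SEND seq=2101 -> retransmit
Step 5: SEND seq=100 -> fresh
Step 6: SEND seq=2362 -> fresh
Step 7: SEND seq=202 -> fresh

Answer: 4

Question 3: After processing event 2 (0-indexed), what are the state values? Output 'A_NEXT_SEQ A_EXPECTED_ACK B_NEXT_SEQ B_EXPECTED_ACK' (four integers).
After event 0: A_seq=100 A_ack=2041 B_seq=2041 B_ack=100
After event 1: A_seq=100 A_ack=2101 B_seq=2101 B_ack=100
After event 2: A_seq=100 A_ack=2101 B_seq=2237 B_ack=100

100 2101 2237 100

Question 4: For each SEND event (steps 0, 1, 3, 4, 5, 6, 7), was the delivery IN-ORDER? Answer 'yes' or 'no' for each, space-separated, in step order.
Step 0: SEND seq=2000 -> in-order
Step 1: SEND seq=2041 -> in-order
Step 3: SEND seq=2237 -> out-of-order
Step 4: SEND seq=2101 -> in-order
Step 5: SEND seq=100 -> in-order
Step 6: SEND seq=2362 -> in-order
Step 7: SEND seq=202 -> in-order

Answer: yes yes no yes yes yes yes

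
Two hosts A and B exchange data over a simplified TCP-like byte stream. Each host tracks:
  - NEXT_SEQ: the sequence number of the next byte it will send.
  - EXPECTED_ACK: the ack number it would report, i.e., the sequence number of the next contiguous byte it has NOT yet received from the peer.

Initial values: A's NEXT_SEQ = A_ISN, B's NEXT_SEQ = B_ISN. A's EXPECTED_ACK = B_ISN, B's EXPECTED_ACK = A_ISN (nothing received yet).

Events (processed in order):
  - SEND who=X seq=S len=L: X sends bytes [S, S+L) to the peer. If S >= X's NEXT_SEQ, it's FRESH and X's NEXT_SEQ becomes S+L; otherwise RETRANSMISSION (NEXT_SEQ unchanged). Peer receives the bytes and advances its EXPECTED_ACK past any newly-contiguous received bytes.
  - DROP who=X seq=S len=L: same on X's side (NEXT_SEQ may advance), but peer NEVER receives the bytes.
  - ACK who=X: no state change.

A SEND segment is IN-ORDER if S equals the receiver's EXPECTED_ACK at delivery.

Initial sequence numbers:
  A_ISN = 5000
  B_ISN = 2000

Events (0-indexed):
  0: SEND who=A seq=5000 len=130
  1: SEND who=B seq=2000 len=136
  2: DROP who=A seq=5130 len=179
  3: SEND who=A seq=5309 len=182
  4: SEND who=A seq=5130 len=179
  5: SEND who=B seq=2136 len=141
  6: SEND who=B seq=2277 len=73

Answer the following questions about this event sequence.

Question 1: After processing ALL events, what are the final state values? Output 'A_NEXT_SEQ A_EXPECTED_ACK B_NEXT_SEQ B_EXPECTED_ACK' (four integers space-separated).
Answer: 5491 2350 2350 5491

Derivation:
After event 0: A_seq=5130 A_ack=2000 B_seq=2000 B_ack=5130
After event 1: A_seq=5130 A_ack=2136 B_seq=2136 B_ack=5130
After event 2: A_seq=5309 A_ack=2136 B_seq=2136 B_ack=5130
After event 3: A_seq=5491 A_ack=2136 B_seq=2136 B_ack=5130
After event 4: A_seq=5491 A_ack=2136 B_seq=2136 B_ack=5491
After event 5: A_seq=5491 A_ack=2277 B_seq=2277 B_ack=5491
After event 6: A_seq=5491 A_ack=2350 B_seq=2350 B_ack=5491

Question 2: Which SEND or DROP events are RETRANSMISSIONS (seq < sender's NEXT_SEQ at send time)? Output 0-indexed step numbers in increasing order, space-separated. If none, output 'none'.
Answer: 4

Derivation:
Step 0: SEND seq=5000 -> fresh
Step 1: SEND seq=2000 -> fresh
Step 2: DROP seq=5130 -> fresh
Step 3: SEND seq=5309 -> fresh
Step 4: SEND seq=5130 -> retransmit
Step 5: SEND seq=2136 -> fresh
Step 6: SEND seq=2277 -> fresh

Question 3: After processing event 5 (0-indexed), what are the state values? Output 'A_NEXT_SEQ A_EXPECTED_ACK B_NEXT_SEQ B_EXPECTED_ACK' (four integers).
After event 0: A_seq=5130 A_ack=2000 B_seq=2000 B_ack=5130
After event 1: A_seq=5130 A_ack=2136 B_seq=2136 B_ack=5130
After event 2: A_seq=5309 A_ack=2136 B_seq=2136 B_ack=5130
After event 3: A_seq=5491 A_ack=2136 B_seq=2136 B_ack=5130
After event 4: A_seq=5491 A_ack=2136 B_seq=2136 B_ack=5491
After event 5: A_seq=5491 A_ack=2277 B_seq=2277 B_ack=5491

5491 2277 2277 5491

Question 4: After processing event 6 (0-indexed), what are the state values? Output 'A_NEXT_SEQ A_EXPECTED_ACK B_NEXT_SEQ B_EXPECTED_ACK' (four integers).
After event 0: A_seq=5130 A_ack=2000 B_seq=2000 B_ack=5130
After event 1: A_seq=5130 A_ack=2136 B_seq=2136 B_ack=5130
After event 2: A_seq=5309 A_ack=2136 B_seq=2136 B_ack=5130
After event 3: A_seq=5491 A_ack=2136 B_seq=2136 B_ack=5130
After event 4: A_seq=5491 A_ack=2136 B_seq=2136 B_ack=5491
After event 5: A_seq=5491 A_ack=2277 B_seq=2277 B_ack=5491
After event 6: A_seq=5491 A_ack=2350 B_seq=2350 B_ack=5491

5491 2350 2350 5491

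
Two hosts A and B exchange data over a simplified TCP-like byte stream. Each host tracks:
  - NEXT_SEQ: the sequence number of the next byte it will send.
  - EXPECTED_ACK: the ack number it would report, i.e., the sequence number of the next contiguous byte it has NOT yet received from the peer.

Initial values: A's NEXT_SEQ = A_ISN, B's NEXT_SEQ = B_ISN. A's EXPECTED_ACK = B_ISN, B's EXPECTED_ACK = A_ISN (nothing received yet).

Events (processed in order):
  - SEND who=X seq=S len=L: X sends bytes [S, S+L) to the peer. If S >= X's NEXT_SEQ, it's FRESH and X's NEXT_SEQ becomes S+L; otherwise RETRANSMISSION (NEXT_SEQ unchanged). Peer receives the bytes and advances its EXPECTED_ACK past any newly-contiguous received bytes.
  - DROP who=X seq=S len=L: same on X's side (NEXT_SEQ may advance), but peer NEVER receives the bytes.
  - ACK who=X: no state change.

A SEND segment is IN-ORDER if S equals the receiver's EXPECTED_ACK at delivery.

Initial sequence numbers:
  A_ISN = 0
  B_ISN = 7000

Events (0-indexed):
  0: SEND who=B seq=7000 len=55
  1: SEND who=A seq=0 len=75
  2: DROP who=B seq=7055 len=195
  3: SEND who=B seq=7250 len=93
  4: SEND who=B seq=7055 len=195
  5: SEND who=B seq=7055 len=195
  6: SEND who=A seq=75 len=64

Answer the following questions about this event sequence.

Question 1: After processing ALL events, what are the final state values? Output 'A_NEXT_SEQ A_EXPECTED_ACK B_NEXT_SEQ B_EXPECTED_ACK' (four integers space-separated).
After event 0: A_seq=0 A_ack=7055 B_seq=7055 B_ack=0
After event 1: A_seq=75 A_ack=7055 B_seq=7055 B_ack=75
After event 2: A_seq=75 A_ack=7055 B_seq=7250 B_ack=75
After event 3: A_seq=75 A_ack=7055 B_seq=7343 B_ack=75
After event 4: A_seq=75 A_ack=7343 B_seq=7343 B_ack=75
After event 5: A_seq=75 A_ack=7343 B_seq=7343 B_ack=75
After event 6: A_seq=139 A_ack=7343 B_seq=7343 B_ack=139

Answer: 139 7343 7343 139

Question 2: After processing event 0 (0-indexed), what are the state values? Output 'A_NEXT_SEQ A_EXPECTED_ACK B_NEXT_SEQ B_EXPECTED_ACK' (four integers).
After event 0: A_seq=0 A_ack=7055 B_seq=7055 B_ack=0

0 7055 7055 0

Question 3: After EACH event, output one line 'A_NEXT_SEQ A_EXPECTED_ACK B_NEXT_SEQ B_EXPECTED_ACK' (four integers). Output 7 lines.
0 7055 7055 0
75 7055 7055 75
75 7055 7250 75
75 7055 7343 75
75 7343 7343 75
75 7343 7343 75
139 7343 7343 139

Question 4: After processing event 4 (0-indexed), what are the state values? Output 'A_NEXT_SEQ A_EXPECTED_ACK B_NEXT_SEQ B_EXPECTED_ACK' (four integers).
After event 0: A_seq=0 A_ack=7055 B_seq=7055 B_ack=0
After event 1: A_seq=75 A_ack=7055 B_seq=7055 B_ack=75
After event 2: A_seq=75 A_ack=7055 B_seq=7250 B_ack=75
After event 3: A_seq=75 A_ack=7055 B_seq=7343 B_ack=75
After event 4: A_seq=75 A_ack=7343 B_seq=7343 B_ack=75

75 7343 7343 75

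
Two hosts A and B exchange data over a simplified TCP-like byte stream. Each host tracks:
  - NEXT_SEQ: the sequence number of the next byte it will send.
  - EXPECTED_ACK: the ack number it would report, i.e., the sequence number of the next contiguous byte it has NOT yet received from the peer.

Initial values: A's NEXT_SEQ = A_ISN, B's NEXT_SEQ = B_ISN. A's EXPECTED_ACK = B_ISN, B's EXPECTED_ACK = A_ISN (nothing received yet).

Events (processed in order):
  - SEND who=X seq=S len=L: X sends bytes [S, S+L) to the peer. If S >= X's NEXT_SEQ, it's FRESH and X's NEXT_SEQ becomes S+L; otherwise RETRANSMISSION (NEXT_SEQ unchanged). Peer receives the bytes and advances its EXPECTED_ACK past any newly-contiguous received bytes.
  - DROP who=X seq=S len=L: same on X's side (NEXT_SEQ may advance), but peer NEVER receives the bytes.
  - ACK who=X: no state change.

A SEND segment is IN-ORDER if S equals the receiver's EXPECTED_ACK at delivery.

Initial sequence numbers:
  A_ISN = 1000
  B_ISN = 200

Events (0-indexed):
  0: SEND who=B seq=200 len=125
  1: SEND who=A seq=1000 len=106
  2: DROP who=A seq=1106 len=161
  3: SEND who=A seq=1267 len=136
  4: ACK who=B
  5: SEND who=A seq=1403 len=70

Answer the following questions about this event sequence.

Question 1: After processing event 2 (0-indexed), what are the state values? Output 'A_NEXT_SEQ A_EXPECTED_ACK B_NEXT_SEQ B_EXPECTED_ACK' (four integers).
After event 0: A_seq=1000 A_ack=325 B_seq=325 B_ack=1000
After event 1: A_seq=1106 A_ack=325 B_seq=325 B_ack=1106
After event 2: A_seq=1267 A_ack=325 B_seq=325 B_ack=1106

1267 325 325 1106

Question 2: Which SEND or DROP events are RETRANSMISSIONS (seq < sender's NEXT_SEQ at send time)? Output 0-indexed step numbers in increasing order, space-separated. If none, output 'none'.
Step 0: SEND seq=200 -> fresh
Step 1: SEND seq=1000 -> fresh
Step 2: DROP seq=1106 -> fresh
Step 3: SEND seq=1267 -> fresh
Step 5: SEND seq=1403 -> fresh

Answer: none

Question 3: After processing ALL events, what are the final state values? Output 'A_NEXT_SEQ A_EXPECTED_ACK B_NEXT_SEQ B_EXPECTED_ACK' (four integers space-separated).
After event 0: A_seq=1000 A_ack=325 B_seq=325 B_ack=1000
After event 1: A_seq=1106 A_ack=325 B_seq=325 B_ack=1106
After event 2: A_seq=1267 A_ack=325 B_seq=325 B_ack=1106
After event 3: A_seq=1403 A_ack=325 B_seq=325 B_ack=1106
After event 4: A_seq=1403 A_ack=325 B_seq=325 B_ack=1106
After event 5: A_seq=1473 A_ack=325 B_seq=325 B_ack=1106

Answer: 1473 325 325 1106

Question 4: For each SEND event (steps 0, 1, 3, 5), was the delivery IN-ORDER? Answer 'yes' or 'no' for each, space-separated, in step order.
Answer: yes yes no no

Derivation:
Step 0: SEND seq=200 -> in-order
Step 1: SEND seq=1000 -> in-order
Step 3: SEND seq=1267 -> out-of-order
Step 5: SEND seq=1403 -> out-of-order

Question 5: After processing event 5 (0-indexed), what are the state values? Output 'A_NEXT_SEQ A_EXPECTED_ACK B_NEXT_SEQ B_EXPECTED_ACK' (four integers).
After event 0: A_seq=1000 A_ack=325 B_seq=325 B_ack=1000
After event 1: A_seq=1106 A_ack=325 B_seq=325 B_ack=1106
After event 2: A_seq=1267 A_ack=325 B_seq=325 B_ack=1106
After event 3: A_seq=1403 A_ack=325 B_seq=325 B_ack=1106
After event 4: A_seq=1403 A_ack=325 B_seq=325 B_ack=1106
After event 5: A_seq=1473 A_ack=325 B_seq=325 B_ack=1106

1473 325 325 1106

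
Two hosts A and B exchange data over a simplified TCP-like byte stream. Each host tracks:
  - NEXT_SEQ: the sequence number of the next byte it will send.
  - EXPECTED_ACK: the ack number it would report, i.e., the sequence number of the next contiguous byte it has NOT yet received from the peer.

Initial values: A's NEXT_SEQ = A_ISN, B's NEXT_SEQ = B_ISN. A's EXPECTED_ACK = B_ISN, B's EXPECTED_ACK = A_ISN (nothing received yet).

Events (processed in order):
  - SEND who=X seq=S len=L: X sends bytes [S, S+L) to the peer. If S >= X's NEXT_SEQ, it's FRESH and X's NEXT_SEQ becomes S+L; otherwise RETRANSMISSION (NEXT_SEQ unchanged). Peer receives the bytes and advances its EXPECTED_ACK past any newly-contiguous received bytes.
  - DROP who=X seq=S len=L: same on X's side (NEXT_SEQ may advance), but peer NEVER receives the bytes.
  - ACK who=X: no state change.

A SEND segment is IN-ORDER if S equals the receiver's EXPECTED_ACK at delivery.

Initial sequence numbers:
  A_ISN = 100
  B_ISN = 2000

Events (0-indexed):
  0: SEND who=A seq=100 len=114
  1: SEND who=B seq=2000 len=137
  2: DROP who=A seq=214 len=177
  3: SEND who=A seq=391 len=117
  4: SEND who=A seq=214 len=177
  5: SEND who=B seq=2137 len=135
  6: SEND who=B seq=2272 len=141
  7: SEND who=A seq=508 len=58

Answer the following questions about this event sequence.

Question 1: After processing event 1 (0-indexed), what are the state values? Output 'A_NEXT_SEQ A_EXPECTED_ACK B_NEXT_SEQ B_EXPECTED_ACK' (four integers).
After event 0: A_seq=214 A_ack=2000 B_seq=2000 B_ack=214
After event 1: A_seq=214 A_ack=2137 B_seq=2137 B_ack=214

214 2137 2137 214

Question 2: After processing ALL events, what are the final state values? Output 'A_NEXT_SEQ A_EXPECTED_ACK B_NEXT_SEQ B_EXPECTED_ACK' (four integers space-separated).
After event 0: A_seq=214 A_ack=2000 B_seq=2000 B_ack=214
After event 1: A_seq=214 A_ack=2137 B_seq=2137 B_ack=214
After event 2: A_seq=391 A_ack=2137 B_seq=2137 B_ack=214
After event 3: A_seq=508 A_ack=2137 B_seq=2137 B_ack=214
After event 4: A_seq=508 A_ack=2137 B_seq=2137 B_ack=508
After event 5: A_seq=508 A_ack=2272 B_seq=2272 B_ack=508
After event 6: A_seq=508 A_ack=2413 B_seq=2413 B_ack=508
After event 7: A_seq=566 A_ack=2413 B_seq=2413 B_ack=566

Answer: 566 2413 2413 566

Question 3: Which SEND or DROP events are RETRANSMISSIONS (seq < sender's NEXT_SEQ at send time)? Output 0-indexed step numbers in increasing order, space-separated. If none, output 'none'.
Step 0: SEND seq=100 -> fresh
Step 1: SEND seq=2000 -> fresh
Step 2: DROP seq=214 -> fresh
Step 3: SEND seq=391 -> fresh
Step 4: SEND seq=214 -> retransmit
Step 5: SEND seq=2137 -> fresh
Step 6: SEND seq=2272 -> fresh
Step 7: SEND seq=508 -> fresh

Answer: 4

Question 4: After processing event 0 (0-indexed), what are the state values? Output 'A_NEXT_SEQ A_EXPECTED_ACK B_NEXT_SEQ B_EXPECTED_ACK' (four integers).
After event 0: A_seq=214 A_ack=2000 B_seq=2000 B_ack=214

214 2000 2000 214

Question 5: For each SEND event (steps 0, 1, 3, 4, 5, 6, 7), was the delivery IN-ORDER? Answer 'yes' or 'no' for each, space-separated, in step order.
Answer: yes yes no yes yes yes yes

Derivation:
Step 0: SEND seq=100 -> in-order
Step 1: SEND seq=2000 -> in-order
Step 3: SEND seq=391 -> out-of-order
Step 4: SEND seq=214 -> in-order
Step 5: SEND seq=2137 -> in-order
Step 6: SEND seq=2272 -> in-order
Step 7: SEND seq=508 -> in-order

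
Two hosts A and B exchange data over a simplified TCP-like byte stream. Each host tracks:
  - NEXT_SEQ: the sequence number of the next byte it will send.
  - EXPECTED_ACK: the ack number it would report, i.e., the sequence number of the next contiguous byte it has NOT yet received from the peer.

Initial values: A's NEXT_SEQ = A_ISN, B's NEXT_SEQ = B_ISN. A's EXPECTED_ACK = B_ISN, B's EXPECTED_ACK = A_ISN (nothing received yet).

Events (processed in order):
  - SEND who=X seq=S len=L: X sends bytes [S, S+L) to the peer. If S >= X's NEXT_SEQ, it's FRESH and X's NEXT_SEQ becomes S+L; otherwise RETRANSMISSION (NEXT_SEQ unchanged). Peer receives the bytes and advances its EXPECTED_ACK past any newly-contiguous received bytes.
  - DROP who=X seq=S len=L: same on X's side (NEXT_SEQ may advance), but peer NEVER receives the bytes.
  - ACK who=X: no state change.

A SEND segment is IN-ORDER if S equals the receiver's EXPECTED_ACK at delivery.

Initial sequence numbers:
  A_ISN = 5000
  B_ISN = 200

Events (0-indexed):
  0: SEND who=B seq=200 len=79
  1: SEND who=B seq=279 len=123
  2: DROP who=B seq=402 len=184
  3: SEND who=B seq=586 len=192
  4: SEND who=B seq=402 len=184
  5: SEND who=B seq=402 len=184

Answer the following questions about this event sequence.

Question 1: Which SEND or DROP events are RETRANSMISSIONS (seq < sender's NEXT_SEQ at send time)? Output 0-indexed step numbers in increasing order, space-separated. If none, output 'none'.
Step 0: SEND seq=200 -> fresh
Step 1: SEND seq=279 -> fresh
Step 2: DROP seq=402 -> fresh
Step 3: SEND seq=586 -> fresh
Step 4: SEND seq=402 -> retransmit
Step 5: SEND seq=402 -> retransmit

Answer: 4 5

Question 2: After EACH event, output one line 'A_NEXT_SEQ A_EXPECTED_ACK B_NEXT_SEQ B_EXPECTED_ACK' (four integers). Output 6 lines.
5000 279 279 5000
5000 402 402 5000
5000 402 586 5000
5000 402 778 5000
5000 778 778 5000
5000 778 778 5000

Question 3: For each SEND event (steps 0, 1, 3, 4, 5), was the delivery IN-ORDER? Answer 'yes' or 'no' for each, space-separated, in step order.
Answer: yes yes no yes no

Derivation:
Step 0: SEND seq=200 -> in-order
Step 1: SEND seq=279 -> in-order
Step 3: SEND seq=586 -> out-of-order
Step 4: SEND seq=402 -> in-order
Step 5: SEND seq=402 -> out-of-order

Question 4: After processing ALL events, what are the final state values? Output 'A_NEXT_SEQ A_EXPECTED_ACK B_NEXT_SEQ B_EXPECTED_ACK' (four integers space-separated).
After event 0: A_seq=5000 A_ack=279 B_seq=279 B_ack=5000
After event 1: A_seq=5000 A_ack=402 B_seq=402 B_ack=5000
After event 2: A_seq=5000 A_ack=402 B_seq=586 B_ack=5000
After event 3: A_seq=5000 A_ack=402 B_seq=778 B_ack=5000
After event 4: A_seq=5000 A_ack=778 B_seq=778 B_ack=5000
After event 5: A_seq=5000 A_ack=778 B_seq=778 B_ack=5000

Answer: 5000 778 778 5000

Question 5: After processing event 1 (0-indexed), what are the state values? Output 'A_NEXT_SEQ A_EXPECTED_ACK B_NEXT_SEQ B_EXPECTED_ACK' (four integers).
After event 0: A_seq=5000 A_ack=279 B_seq=279 B_ack=5000
After event 1: A_seq=5000 A_ack=402 B_seq=402 B_ack=5000

5000 402 402 5000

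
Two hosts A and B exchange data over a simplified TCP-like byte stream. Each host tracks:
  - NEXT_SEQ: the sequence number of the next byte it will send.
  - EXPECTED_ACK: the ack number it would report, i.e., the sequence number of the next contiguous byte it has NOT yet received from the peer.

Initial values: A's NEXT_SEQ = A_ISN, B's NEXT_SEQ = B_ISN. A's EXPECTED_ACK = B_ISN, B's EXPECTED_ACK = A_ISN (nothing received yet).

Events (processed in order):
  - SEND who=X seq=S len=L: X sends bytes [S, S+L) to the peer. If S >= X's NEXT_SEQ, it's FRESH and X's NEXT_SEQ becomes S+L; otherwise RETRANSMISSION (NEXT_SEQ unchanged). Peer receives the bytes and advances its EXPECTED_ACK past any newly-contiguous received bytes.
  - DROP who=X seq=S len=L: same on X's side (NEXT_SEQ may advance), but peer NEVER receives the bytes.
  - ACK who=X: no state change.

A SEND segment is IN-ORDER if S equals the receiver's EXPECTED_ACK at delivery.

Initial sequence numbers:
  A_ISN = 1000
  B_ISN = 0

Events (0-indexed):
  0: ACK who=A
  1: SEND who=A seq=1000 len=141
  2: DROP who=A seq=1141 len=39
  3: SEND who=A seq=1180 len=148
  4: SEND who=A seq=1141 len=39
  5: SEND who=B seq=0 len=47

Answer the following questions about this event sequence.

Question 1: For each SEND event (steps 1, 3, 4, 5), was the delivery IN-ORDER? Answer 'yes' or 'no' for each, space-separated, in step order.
Answer: yes no yes yes

Derivation:
Step 1: SEND seq=1000 -> in-order
Step 3: SEND seq=1180 -> out-of-order
Step 4: SEND seq=1141 -> in-order
Step 5: SEND seq=0 -> in-order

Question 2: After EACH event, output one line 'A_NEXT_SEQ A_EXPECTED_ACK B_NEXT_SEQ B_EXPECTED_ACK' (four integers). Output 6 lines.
1000 0 0 1000
1141 0 0 1141
1180 0 0 1141
1328 0 0 1141
1328 0 0 1328
1328 47 47 1328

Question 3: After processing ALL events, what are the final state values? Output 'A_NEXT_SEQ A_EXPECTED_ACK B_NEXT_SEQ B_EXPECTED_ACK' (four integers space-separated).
Answer: 1328 47 47 1328

Derivation:
After event 0: A_seq=1000 A_ack=0 B_seq=0 B_ack=1000
After event 1: A_seq=1141 A_ack=0 B_seq=0 B_ack=1141
After event 2: A_seq=1180 A_ack=0 B_seq=0 B_ack=1141
After event 3: A_seq=1328 A_ack=0 B_seq=0 B_ack=1141
After event 4: A_seq=1328 A_ack=0 B_seq=0 B_ack=1328
After event 5: A_seq=1328 A_ack=47 B_seq=47 B_ack=1328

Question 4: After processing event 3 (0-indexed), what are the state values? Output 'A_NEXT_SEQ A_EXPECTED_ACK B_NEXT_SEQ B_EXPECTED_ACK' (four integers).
After event 0: A_seq=1000 A_ack=0 B_seq=0 B_ack=1000
After event 1: A_seq=1141 A_ack=0 B_seq=0 B_ack=1141
After event 2: A_seq=1180 A_ack=0 B_seq=0 B_ack=1141
After event 3: A_seq=1328 A_ack=0 B_seq=0 B_ack=1141

1328 0 0 1141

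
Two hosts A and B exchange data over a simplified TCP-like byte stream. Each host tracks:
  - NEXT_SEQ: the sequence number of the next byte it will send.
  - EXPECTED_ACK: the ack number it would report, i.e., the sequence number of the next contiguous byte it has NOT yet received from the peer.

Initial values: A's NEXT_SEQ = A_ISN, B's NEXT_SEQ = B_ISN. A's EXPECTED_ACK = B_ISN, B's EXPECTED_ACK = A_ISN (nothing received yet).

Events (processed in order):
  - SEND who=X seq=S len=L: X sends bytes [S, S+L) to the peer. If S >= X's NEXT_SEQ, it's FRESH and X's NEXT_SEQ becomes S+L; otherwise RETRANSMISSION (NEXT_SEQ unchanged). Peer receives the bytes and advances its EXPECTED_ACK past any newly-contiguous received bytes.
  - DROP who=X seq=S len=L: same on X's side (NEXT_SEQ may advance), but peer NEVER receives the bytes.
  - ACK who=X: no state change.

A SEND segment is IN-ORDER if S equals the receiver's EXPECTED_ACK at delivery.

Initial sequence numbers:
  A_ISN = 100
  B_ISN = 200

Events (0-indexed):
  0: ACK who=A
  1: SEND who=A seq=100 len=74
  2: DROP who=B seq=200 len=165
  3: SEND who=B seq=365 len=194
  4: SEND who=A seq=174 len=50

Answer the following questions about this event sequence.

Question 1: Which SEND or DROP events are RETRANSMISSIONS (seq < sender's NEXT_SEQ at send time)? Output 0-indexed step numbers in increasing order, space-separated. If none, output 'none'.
Answer: none

Derivation:
Step 1: SEND seq=100 -> fresh
Step 2: DROP seq=200 -> fresh
Step 3: SEND seq=365 -> fresh
Step 4: SEND seq=174 -> fresh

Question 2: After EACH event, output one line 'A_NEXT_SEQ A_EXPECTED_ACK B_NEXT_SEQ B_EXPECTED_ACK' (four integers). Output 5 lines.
100 200 200 100
174 200 200 174
174 200 365 174
174 200 559 174
224 200 559 224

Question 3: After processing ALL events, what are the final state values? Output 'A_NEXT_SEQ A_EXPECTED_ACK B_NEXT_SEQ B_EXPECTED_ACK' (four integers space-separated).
Answer: 224 200 559 224

Derivation:
After event 0: A_seq=100 A_ack=200 B_seq=200 B_ack=100
After event 1: A_seq=174 A_ack=200 B_seq=200 B_ack=174
After event 2: A_seq=174 A_ack=200 B_seq=365 B_ack=174
After event 3: A_seq=174 A_ack=200 B_seq=559 B_ack=174
After event 4: A_seq=224 A_ack=200 B_seq=559 B_ack=224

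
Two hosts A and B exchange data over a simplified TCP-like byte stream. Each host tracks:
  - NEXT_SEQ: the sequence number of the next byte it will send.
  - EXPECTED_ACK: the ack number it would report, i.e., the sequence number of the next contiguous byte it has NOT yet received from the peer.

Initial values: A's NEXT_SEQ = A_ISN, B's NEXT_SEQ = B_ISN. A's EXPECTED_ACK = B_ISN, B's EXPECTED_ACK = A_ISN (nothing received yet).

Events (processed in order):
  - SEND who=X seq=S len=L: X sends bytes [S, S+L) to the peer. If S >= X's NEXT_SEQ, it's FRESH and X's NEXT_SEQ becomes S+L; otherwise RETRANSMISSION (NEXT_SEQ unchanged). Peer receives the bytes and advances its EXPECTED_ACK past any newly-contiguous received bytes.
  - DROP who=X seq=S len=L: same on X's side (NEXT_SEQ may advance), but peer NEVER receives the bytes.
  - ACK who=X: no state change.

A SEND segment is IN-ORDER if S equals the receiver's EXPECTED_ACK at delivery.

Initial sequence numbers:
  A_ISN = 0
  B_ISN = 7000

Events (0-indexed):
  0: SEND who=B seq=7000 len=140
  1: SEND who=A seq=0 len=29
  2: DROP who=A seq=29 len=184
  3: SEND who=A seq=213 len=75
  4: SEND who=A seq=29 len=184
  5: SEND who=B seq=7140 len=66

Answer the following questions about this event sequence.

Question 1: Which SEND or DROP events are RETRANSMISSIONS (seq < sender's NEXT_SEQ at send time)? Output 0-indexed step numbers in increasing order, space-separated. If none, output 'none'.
Answer: 4

Derivation:
Step 0: SEND seq=7000 -> fresh
Step 1: SEND seq=0 -> fresh
Step 2: DROP seq=29 -> fresh
Step 3: SEND seq=213 -> fresh
Step 4: SEND seq=29 -> retransmit
Step 5: SEND seq=7140 -> fresh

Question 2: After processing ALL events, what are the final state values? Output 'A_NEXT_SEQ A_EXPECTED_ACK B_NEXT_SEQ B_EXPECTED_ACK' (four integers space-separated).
Answer: 288 7206 7206 288

Derivation:
After event 0: A_seq=0 A_ack=7140 B_seq=7140 B_ack=0
After event 1: A_seq=29 A_ack=7140 B_seq=7140 B_ack=29
After event 2: A_seq=213 A_ack=7140 B_seq=7140 B_ack=29
After event 3: A_seq=288 A_ack=7140 B_seq=7140 B_ack=29
After event 4: A_seq=288 A_ack=7140 B_seq=7140 B_ack=288
After event 5: A_seq=288 A_ack=7206 B_seq=7206 B_ack=288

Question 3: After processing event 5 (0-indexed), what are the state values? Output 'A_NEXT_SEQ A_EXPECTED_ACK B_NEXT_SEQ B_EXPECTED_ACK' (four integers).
After event 0: A_seq=0 A_ack=7140 B_seq=7140 B_ack=0
After event 1: A_seq=29 A_ack=7140 B_seq=7140 B_ack=29
After event 2: A_seq=213 A_ack=7140 B_seq=7140 B_ack=29
After event 3: A_seq=288 A_ack=7140 B_seq=7140 B_ack=29
After event 4: A_seq=288 A_ack=7140 B_seq=7140 B_ack=288
After event 5: A_seq=288 A_ack=7206 B_seq=7206 B_ack=288

288 7206 7206 288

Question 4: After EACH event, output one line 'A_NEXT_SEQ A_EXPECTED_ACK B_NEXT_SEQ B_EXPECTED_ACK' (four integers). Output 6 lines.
0 7140 7140 0
29 7140 7140 29
213 7140 7140 29
288 7140 7140 29
288 7140 7140 288
288 7206 7206 288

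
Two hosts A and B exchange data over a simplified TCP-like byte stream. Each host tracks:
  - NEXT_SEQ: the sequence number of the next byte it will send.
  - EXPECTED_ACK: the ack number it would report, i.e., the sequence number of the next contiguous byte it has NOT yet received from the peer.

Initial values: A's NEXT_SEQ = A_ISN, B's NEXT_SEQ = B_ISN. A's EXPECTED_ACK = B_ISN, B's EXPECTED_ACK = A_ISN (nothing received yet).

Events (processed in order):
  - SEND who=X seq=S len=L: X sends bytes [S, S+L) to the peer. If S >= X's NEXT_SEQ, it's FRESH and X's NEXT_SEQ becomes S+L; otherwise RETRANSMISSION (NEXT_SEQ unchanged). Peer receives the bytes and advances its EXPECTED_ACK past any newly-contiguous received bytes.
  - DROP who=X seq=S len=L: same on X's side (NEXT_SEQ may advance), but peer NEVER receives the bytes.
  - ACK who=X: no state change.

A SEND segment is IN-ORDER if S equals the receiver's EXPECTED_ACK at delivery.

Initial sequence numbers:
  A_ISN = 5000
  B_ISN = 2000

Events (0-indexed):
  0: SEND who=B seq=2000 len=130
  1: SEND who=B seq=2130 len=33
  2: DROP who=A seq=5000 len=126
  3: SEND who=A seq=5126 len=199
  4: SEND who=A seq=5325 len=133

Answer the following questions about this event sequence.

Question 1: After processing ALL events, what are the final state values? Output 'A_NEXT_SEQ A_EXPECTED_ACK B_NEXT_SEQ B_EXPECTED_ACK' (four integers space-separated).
After event 0: A_seq=5000 A_ack=2130 B_seq=2130 B_ack=5000
After event 1: A_seq=5000 A_ack=2163 B_seq=2163 B_ack=5000
After event 2: A_seq=5126 A_ack=2163 B_seq=2163 B_ack=5000
After event 3: A_seq=5325 A_ack=2163 B_seq=2163 B_ack=5000
After event 4: A_seq=5458 A_ack=2163 B_seq=2163 B_ack=5000

Answer: 5458 2163 2163 5000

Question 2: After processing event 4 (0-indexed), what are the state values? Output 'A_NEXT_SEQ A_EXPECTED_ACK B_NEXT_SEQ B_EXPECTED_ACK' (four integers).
After event 0: A_seq=5000 A_ack=2130 B_seq=2130 B_ack=5000
After event 1: A_seq=5000 A_ack=2163 B_seq=2163 B_ack=5000
After event 2: A_seq=5126 A_ack=2163 B_seq=2163 B_ack=5000
After event 3: A_seq=5325 A_ack=2163 B_seq=2163 B_ack=5000
After event 4: A_seq=5458 A_ack=2163 B_seq=2163 B_ack=5000

5458 2163 2163 5000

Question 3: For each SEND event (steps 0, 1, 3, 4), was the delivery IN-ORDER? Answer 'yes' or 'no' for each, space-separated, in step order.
Answer: yes yes no no

Derivation:
Step 0: SEND seq=2000 -> in-order
Step 1: SEND seq=2130 -> in-order
Step 3: SEND seq=5126 -> out-of-order
Step 4: SEND seq=5325 -> out-of-order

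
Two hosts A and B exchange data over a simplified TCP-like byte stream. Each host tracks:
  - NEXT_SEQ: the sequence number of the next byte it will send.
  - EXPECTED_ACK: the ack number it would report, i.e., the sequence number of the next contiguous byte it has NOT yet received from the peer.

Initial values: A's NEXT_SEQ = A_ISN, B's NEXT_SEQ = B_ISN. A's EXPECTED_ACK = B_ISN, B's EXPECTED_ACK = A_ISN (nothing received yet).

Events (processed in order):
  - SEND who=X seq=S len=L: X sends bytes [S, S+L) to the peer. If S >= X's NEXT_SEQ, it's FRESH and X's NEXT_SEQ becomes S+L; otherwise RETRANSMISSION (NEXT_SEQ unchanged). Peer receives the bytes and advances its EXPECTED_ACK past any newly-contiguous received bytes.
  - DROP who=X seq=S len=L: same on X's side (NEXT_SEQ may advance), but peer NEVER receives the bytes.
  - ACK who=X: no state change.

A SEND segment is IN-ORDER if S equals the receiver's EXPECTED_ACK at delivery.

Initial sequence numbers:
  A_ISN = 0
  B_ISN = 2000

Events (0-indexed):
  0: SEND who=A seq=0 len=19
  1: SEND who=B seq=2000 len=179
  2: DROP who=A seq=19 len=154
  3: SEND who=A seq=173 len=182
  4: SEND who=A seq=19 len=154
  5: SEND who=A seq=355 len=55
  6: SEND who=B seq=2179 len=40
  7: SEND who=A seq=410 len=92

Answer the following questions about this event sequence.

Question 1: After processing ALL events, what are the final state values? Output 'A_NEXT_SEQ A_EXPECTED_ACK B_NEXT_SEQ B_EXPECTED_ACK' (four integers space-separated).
After event 0: A_seq=19 A_ack=2000 B_seq=2000 B_ack=19
After event 1: A_seq=19 A_ack=2179 B_seq=2179 B_ack=19
After event 2: A_seq=173 A_ack=2179 B_seq=2179 B_ack=19
After event 3: A_seq=355 A_ack=2179 B_seq=2179 B_ack=19
After event 4: A_seq=355 A_ack=2179 B_seq=2179 B_ack=355
After event 5: A_seq=410 A_ack=2179 B_seq=2179 B_ack=410
After event 6: A_seq=410 A_ack=2219 B_seq=2219 B_ack=410
After event 7: A_seq=502 A_ack=2219 B_seq=2219 B_ack=502

Answer: 502 2219 2219 502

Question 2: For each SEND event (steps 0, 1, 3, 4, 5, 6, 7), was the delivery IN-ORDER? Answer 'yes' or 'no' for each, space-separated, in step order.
Answer: yes yes no yes yes yes yes

Derivation:
Step 0: SEND seq=0 -> in-order
Step 1: SEND seq=2000 -> in-order
Step 3: SEND seq=173 -> out-of-order
Step 4: SEND seq=19 -> in-order
Step 5: SEND seq=355 -> in-order
Step 6: SEND seq=2179 -> in-order
Step 7: SEND seq=410 -> in-order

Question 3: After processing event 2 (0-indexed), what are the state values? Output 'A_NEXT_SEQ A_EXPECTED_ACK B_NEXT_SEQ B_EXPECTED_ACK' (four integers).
After event 0: A_seq=19 A_ack=2000 B_seq=2000 B_ack=19
After event 1: A_seq=19 A_ack=2179 B_seq=2179 B_ack=19
After event 2: A_seq=173 A_ack=2179 B_seq=2179 B_ack=19

173 2179 2179 19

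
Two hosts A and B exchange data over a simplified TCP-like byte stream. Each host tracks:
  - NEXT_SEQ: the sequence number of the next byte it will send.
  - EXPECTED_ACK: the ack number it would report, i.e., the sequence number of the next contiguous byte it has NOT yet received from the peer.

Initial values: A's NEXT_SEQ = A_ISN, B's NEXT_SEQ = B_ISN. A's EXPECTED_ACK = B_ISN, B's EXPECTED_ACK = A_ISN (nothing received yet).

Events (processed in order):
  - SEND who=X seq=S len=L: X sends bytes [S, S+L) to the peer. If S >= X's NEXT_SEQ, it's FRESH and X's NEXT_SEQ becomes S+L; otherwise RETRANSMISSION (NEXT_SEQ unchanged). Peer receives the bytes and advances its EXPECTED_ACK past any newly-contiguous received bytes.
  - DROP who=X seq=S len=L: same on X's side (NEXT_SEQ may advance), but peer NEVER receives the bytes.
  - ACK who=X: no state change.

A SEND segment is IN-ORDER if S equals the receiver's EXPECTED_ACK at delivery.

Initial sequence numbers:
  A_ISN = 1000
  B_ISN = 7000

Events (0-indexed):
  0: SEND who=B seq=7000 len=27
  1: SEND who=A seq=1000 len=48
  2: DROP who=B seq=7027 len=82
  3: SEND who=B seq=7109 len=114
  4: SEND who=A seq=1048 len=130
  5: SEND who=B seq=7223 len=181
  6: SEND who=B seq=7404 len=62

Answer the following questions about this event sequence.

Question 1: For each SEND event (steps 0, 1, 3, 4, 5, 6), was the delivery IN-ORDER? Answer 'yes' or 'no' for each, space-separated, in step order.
Step 0: SEND seq=7000 -> in-order
Step 1: SEND seq=1000 -> in-order
Step 3: SEND seq=7109 -> out-of-order
Step 4: SEND seq=1048 -> in-order
Step 5: SEND seq=7223 -> out-of-order
Step 6: SEND seq=7404 -> out-of-order

Answer: yes yes no yes no no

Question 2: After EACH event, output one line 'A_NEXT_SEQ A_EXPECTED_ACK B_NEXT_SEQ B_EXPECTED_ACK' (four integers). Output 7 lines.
1000 7027 7027 1000
1048 7027 7027 1048
1048 7027 7109 1048
1048 7027 7223 1048
1178 7027 7223 1178
1178 7027 7404 1178
1178 7027 7466 1178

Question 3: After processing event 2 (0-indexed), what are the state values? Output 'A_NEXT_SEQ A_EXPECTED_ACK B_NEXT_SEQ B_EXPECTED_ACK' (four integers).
After event 0: A_seq=1000 A_ack=7027 B_seq=7027 B_ack=1000
After event 1: A_seq=1048 A_ack=7027 B_seq=7027 B_ack=1048
After event 2: A_seq=1048 A_ack=7027 B_seq=7109 B_ack=1048

1048 7027 7109 1048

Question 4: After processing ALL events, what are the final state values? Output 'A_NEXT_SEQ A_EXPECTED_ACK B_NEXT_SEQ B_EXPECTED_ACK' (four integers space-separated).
Answer: 1178 7027 7466 1178

Derivation:
After event 0: A_seq=1000 A_ack=7027 B_seq=7027 B_ack=1000
After event 1: A_seq=1048 A_ack=7027 B_seq=7027 B_ack=1048
After event 2: A_seq=1048 A_ack=7027 B_seq=7109 B_ack=1048
After event 3: A_seq=1048 A_ack=7027 B_seq=7223 B_ack=1048
After event 4: A_seq=1178 A_ack=7027 B_seq=7223 B_ack=1178
After event 5: A_seq=1178 A_ack=7027 B_seq=7404 B_ack=1178
After event 6: A_seq=1178 A_ack=7027 B_seq=7466 B_ack=1178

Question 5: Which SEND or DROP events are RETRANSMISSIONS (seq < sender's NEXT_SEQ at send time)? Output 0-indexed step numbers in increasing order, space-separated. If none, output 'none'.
Step 0: SEND seq=7000 -> fresh
Step 1: SEND seq=1000 -> fresh
Step 2: DROP seq=7027 -> fresh
Step 3: SEND seq=7109 -> fresh
Step 4: SEND seq=1048 -> fresh
Step 5: SEND seq=7223 -> fresh
Step 6: SEND seq=7404 -> fresh

Answer: none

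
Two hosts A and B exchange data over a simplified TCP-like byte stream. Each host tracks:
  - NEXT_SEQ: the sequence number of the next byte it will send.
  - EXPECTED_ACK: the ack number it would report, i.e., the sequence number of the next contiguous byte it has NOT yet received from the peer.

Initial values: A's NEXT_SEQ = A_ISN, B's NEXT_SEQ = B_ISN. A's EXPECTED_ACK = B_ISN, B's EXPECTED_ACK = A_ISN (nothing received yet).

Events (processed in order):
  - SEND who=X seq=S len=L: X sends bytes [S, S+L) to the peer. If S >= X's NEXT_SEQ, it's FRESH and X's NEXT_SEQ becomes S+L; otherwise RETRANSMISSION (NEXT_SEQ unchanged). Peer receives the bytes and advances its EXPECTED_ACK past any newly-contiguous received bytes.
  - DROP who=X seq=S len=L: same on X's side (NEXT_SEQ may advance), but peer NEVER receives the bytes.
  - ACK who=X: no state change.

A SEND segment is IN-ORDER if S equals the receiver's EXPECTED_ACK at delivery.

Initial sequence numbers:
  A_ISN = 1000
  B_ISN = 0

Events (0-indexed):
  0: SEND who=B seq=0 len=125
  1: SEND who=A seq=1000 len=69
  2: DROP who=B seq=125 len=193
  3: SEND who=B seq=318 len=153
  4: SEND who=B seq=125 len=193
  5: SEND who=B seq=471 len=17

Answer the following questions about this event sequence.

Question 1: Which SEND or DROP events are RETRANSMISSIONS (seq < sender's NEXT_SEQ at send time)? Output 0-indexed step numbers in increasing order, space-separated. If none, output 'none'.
Answer: 4

Derivation:
Step 0: SEND seq=0 -> fresh
Step 1: SEND seq=1000 -> fresh
Step 2: DROP seq=125 -> fresh
Step 3: SEND seq=318 -> fresh
Step 4: SEND seq=125 -> retransmit
Step 5: SEND seq=471 -> fresh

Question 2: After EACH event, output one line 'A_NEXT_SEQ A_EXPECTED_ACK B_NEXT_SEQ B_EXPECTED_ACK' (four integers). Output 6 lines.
1000 125 125 1000
1069 125 125 1069
1069 125 318 1069
1069 125 471 1069
1069 471 471 1069
1069 488 488 1069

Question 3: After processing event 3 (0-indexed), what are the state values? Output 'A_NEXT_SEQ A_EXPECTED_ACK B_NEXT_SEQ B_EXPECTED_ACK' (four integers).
After event 0: A_seq=1000 A_ack=125 B_seq=125 B_ack=1000
After event 1: A_seq=1069 A_ack=125 B_seq=125 B_ack=1069
After event 2: A_seq=1069 A_ack=125 B_seq=318 B_ack=1069
After event 3: A_seq=1069 A_ack=125 B_seq=471 B_ack=1069

1069 125 471 1069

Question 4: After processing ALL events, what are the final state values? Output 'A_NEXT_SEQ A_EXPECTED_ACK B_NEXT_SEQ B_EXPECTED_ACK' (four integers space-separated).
After event 0: A_seq=1000 A_ack=125 B_seq=125 B_ack=1000
After event 1: A_seq=1069 A_ack=125 B_seq=125 B_ack=1069
After event 2: A_seq=1069 A_ack=125 B_seq=318 B_ack=1069
After event 3: A_seq=1069 A_ack=125 B_seq=471 B_ack=1069
After event 4: A_seq=1069 A_ack=471 B_seq=471 B_ack=1069
After event 5: A_seq=1069 A_ack=488 B_seq=488 B_ack=1069

Answer: 1069 488 488 1069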